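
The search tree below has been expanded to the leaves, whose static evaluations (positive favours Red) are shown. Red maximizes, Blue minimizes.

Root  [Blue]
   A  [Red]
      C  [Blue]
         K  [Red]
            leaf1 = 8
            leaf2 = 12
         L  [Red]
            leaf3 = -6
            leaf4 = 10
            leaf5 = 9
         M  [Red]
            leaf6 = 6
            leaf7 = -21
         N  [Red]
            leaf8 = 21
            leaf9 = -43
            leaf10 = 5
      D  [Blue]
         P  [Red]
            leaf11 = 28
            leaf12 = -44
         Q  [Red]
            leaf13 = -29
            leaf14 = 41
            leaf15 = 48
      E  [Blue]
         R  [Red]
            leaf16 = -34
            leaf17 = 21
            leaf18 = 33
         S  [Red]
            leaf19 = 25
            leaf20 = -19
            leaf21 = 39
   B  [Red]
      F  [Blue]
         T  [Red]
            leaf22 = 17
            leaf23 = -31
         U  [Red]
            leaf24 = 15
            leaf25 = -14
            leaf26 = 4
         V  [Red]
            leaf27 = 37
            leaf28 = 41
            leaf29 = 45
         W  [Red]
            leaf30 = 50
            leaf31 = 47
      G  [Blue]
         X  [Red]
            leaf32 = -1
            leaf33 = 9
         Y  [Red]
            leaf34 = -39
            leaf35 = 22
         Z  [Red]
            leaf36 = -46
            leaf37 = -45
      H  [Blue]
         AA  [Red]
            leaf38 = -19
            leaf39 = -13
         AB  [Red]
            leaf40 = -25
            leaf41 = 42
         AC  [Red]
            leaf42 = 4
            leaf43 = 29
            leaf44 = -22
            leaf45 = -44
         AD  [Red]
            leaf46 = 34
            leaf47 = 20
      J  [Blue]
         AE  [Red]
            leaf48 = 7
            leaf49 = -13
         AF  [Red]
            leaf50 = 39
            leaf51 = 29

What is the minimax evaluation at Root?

15

K (Red): max(8, 12) = 12
L (Red): max(-6, 10, 9) = 10
M (Red): max(6, -21) = 6
N (Red): max(21, -43, 5) = 21
C (Blue): min(12, 10, 6, 21) = 6
P (Red): max(28, -44) = 28
Q (Red): max(-29, 41, 48) = 48
D (Blue): min(28, 48) = 28
R (Red): max(-34, 21, 33) = 33
S (Red): max(25, -19, 39) = 39
E (Blue): min(33, 39) = 33
A (Red): max(6, 28, 33) = 33
T (Red): max(17, -31) = 17
U (Red): max(15, -14, 4) = 15
V (Red): max(37, 41, 45) = 45
W (Red): max(50, 47) = 50
F (Blue): min(17, 15, 45, 50) = 15
X (Red): max(-1, 9) = 9
Y (Red): max(-39, 22) = 22
Z (Red): max(-46, -45) = -45
G (Blue): min(9, 22, -45) = -45
AA (Red): max(-19, -13) = -13
AB (Red): max(-25, 42) = 42
AC (Red): max(4, 29, -22, -44) = 29
AD (Red): max(34, 20) = 34
H (Blue): min(-13, 42, 29, 34) = -13
AE (Red): max(7, -13) = 7
AF (Red): max(39, 29) = 39
J (Blue): min(7, 39) = 7
B (Red): max(15, -45, -13, 7) = 15
Root (Blue): min(33, 15) = 15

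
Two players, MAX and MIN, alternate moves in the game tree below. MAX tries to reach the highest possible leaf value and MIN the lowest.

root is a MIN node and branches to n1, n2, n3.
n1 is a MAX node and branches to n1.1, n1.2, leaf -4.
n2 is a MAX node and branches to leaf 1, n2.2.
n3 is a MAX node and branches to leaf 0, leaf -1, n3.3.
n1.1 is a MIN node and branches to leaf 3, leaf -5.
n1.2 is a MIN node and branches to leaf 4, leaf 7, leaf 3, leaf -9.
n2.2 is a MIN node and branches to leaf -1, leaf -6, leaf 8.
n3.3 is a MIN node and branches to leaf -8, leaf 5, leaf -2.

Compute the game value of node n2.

1

n2.2 (MIN): min(-1, -6, 8) = -6
n2 (MAX): max(1, -6) = 1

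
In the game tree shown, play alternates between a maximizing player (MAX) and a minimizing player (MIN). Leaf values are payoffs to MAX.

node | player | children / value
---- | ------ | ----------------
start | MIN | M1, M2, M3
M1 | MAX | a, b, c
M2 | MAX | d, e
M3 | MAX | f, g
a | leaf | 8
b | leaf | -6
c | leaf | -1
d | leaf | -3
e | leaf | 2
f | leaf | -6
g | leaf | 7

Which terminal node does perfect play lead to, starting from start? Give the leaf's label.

M1 (MAX): max(8, -6, -1) = 8
M2 (MAX): max(-3, 2) = 2
M3 (MAX): max(-6, 7) = 7
start (MIN): min(8, 2, 7) = 2
At start, MIN picks M2 (lowest: 2).
At M2, MAX picks e (highest: 2).
Terminal value 2.

e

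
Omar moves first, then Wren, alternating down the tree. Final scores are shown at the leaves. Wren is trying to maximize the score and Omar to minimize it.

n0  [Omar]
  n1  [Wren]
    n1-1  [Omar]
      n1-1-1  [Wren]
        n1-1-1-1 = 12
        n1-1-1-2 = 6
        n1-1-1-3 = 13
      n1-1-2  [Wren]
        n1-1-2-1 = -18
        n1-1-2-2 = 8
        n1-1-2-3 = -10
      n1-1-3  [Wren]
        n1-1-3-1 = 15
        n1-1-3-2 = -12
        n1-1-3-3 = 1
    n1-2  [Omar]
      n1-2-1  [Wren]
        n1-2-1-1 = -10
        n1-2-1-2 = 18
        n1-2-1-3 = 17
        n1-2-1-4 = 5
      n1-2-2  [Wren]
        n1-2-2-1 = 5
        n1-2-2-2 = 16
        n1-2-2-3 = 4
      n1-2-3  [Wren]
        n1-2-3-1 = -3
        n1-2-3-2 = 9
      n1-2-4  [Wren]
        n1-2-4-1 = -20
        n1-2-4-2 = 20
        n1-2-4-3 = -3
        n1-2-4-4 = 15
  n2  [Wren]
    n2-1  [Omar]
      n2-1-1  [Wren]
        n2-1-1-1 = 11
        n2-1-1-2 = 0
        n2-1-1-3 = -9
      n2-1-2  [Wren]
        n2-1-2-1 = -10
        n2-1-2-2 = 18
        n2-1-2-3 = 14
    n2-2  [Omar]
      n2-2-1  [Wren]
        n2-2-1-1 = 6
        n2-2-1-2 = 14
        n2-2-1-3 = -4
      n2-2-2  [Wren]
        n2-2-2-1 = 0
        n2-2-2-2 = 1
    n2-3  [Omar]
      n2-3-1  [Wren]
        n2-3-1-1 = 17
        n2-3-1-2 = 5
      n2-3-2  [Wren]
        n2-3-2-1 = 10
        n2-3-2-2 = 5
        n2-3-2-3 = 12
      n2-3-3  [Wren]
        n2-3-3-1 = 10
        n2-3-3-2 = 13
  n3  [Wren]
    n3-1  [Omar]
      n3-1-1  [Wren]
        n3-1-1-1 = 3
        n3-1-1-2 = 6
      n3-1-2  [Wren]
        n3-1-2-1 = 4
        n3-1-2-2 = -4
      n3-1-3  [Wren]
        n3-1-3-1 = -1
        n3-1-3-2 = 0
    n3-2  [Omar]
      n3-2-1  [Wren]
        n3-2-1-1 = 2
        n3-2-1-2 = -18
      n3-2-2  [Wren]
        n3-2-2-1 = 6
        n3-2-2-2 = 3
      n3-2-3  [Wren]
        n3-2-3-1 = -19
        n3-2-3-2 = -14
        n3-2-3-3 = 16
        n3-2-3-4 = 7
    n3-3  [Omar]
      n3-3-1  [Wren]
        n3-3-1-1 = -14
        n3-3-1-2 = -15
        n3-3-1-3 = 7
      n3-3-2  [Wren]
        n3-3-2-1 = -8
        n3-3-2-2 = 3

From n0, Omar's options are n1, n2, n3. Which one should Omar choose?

n1-1-1 (Wren): max(12, 6, 13) = 13
n1-1-2 (Wren): max(-18, 8, -10) = 8
n1-1-3 (Wren): max(15, -12, 1) = 15
n1-1 (Omar): min(13, 8, 15) = 8
n1-2-1 (Wren): max(-10, 18, 17, 5) = 18
n1-2-2 (Wren): max(5, 16, 4) = 16
n1-2-3 (Wren): max(-3, 9) = 9
n1-2-4 (Wren): max(-20, 20, -3, 15) = 20
n1-2 (Omar): min(18, 16, 9, 20) = 9
n1 (Wren): max(8, 9) = 9
n2-1-1 (Wren): max(11, 0, -9) = 11
n2-1-2 (Wren): max(-10, 18, 14) = 18
n2-1 (Omar): min(11, 18) = 11
n2-2-1 (Wren): max(6, 14, -4) = 14
n2-2-2 (Wren): max(0, 1) = 1
n2-2 (Omar): min(14, 1) = 1
n2-3-1 (Wren): max(17, 5) = 17
n2-3-2 (Wren): max(10, 5, 12) = 12
n2-3-3 (Wren): max(10, 13) = 13
n2-3 (Omar): min(17, 12, 13) = 12
n2 (Wren): max(11, 1, 12) = 12
n3-1-1 (Wren): max(3, 6) = 6
n3-1-2 (Wren): max(4, -4) = 4
n3-1-3 (Wren): max(-1, 0) = 0
n3-1 (Omar): min(6, 4, 0) = 0
n3-2-1 (Wren): max(2, -18) = 2
n3-2-2 (Wren): max(6, 3) = 6
n3-2-3 (Wren): max(-19, -14, 16, 7) = 16
n3-2 (Omar): min(2, 6, 16) = 2
n3-3-1 (Wren): max(-14, -15, 7) = 7
n3-3-2 (Wren): max(-8, 3) = 3
n3-3 (Omar): min(7, 3) = 3
n3 (Wren): max(0, 2, 3) = 3
n0 (Omar): min(9, 12, 3) = 3
Omar at n0 wants the lowest of {n1=9, n2=12, n3=3}, so chooses n3.

n3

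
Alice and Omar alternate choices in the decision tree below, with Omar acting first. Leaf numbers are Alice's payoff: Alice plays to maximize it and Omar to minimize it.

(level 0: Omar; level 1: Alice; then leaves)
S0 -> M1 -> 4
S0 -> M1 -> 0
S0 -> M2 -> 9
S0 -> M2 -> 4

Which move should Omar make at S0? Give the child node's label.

M1 (Alice): max(4, 0) = 4
M2 (Alice): max(9, 4) = 9
S0 (Omar): min(4, 9) = 4
Omar at S0 wants the lowest of {M1=4, M2=9}, so chooses M1.

M1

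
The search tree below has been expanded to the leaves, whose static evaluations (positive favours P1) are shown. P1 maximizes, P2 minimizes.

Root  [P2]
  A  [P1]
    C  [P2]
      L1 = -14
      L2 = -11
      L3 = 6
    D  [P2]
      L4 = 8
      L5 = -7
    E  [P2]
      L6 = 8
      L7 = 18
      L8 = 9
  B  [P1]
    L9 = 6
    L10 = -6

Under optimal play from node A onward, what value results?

8

C (P2): min(-14, -11, 6) = -14
D (P2): min(8, -7) = -7
E (P2): min(8, 18, 9) = 8
A (P1): max(-14, -7, 8) = 8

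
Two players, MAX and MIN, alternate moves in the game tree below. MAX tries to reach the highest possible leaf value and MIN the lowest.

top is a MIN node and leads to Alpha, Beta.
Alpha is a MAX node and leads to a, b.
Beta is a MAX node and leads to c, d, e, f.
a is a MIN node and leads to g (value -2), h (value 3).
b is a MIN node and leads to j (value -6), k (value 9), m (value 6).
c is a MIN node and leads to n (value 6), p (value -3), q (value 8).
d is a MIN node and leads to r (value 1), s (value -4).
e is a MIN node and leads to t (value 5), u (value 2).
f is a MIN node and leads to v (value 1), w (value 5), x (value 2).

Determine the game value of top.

a (MIN): min(-2, 3) = -2
b (MIN): min(-6, 9, 6) = -6
Alpha (MAX): max(-2, -6) = -2
c (MIN): min(6, -3, 8) = -3
d (MIN): min(1, -4) = -4
e (MIN): min(5, 2) = 2
f (MIN): min(1, 5, 2) = 1
Beta (MAX): max(-3, -4, 2, 1) = 2
top (MIN): min(-2, 2) = -2

-2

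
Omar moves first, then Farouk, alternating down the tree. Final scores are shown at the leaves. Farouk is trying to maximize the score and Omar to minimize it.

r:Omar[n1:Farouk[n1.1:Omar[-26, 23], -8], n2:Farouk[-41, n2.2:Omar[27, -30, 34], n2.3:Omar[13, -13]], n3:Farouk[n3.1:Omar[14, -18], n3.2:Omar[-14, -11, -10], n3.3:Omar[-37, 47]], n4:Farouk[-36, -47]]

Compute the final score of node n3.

-14

n3.1 (Omar): min(14, -18) = -18
n3.2 (Omar): min(-14, -11, -10) = -14
n3.3 (Omar): min(-37, 47) = -37
n3 (Farouk): max(-18, -14, -37) = -14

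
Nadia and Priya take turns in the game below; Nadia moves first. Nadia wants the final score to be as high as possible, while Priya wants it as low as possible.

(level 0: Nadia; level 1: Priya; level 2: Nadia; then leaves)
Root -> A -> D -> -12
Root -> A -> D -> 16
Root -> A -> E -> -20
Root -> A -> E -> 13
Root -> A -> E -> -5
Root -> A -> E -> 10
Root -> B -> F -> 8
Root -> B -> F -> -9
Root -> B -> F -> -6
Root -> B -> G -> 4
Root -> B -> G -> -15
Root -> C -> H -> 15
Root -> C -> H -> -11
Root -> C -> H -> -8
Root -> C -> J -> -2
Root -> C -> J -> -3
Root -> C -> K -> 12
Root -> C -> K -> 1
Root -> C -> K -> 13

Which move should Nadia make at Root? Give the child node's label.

A

D (Nadia): max(-12, 16) = 16
E (Nadia): max(-20, 13, -5, 10) = 13
A (Priya): min(16, 13) = 13
F (Nadia): max(8, -9, -6) = 8
G (Nadia): max(4, -15) = 4
B (Priya): min(8, 4) = 4
H (Nadia): max(15, -11, -8) = 15
J (Nadia): max(-2, -3) = -2
K (Nadia): max(12, 1, 13) = 13
C (Priya): min(15, -2, 13) = -2
Root (Nadia): max(13, 4, -2) = 13
Nadia at Root wants the highest of {A=13, B=4, C=-2}, so chooses A.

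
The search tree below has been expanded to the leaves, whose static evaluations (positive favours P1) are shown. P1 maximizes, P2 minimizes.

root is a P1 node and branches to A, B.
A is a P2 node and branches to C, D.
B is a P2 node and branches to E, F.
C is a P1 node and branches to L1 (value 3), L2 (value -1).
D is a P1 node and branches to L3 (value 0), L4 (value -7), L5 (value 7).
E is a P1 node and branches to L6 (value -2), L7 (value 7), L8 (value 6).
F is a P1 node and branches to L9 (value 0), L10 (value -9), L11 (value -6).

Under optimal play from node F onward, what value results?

0

F (P1): max(0, -9, -6) = 0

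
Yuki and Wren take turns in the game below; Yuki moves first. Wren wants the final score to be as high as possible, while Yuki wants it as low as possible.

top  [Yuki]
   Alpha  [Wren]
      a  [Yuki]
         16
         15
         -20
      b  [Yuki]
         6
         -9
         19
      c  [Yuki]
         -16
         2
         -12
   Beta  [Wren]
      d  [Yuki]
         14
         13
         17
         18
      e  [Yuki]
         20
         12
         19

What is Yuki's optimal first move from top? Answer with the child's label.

Alpha

a (Yuki): min(16, 15, -20) = -20
b (Yuki): min(6, -9, 19) = -9
c (Yuki): min(-16, 2, -12) = -16
Alpha (Wren): max(-20, -9, -16) = -9
d (Yuki): min(14, 13, 17, 18) = 13
e (Yuki): min(20, 12, 19) = 12
Beta (Wren): max(13, 12) = 13
top (Yuki): min(-9, 13) = -9
Yuki at top wants the lowest of {Alpha=-9, Beta=13}, so chooses Alpha.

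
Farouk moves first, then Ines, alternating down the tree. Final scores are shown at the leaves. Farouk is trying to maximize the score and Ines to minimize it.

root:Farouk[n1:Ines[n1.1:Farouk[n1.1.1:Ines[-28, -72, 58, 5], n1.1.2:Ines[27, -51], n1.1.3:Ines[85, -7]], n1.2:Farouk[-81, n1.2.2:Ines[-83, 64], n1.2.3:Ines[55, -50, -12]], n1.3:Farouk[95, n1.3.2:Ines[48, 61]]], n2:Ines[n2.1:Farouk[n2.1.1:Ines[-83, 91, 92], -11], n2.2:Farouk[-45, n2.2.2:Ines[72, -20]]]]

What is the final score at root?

n1.1.1 (Ines): min(-28, -72, 58, 5) = -72
n1.1.2 (Ines): min(27, -51) = -51
n1.1.3 (Ines): min(85, -7) = -7
n1.1 (Farouk): max(-72, -51, -7) = -7
n1.2.2 (Ines): min(-83, 64) = -83
n1.2.3 (Ines): min(55, -50, -12) = -50
n1.2 (Farouk): max(-81, -83, -50) = -50
n1.3.2 (Ines): min(48, 61) = 48
n1.3 (Farouk): max(95, 48) = 95
n1 (Ines): min(-7, -50, 95) = -50
n2.1.1 (Ines): min(-83, 91, 92) = -83
n2.1 (Farouk): max(-83, -11) = -11
n2.2.2 (Ines): min(72, -20) = -20
n2.2 (Farouk): max(-45, -20) = -20
n2 (Ines): min(-11, -20) = -20
root (Farouk): max(-50, -20) = -20

-20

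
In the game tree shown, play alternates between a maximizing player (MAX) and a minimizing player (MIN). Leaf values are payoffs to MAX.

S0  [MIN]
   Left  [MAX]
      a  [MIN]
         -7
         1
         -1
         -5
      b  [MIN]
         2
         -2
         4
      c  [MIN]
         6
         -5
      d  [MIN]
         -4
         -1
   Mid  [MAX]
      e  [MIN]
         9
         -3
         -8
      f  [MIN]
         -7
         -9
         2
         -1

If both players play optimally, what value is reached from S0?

-8

a (MIN): min(-7, 1, -1, -5) = -7
b (MIN): min(2, -2, 4) = -2
c (MIN): min(6, -5) = -5
d (MIN): min(-4, -1) = -4
Left (MAX): max(-7, -2, -5, -4) = -2
e (MIN): min(9, -3, -8) = -8
f (MIN): min(-7, -9, 2, -1) = -9
Mid (MAX): max(-8, -9) = -8
S0 (MIN): min(-2, -8) = -8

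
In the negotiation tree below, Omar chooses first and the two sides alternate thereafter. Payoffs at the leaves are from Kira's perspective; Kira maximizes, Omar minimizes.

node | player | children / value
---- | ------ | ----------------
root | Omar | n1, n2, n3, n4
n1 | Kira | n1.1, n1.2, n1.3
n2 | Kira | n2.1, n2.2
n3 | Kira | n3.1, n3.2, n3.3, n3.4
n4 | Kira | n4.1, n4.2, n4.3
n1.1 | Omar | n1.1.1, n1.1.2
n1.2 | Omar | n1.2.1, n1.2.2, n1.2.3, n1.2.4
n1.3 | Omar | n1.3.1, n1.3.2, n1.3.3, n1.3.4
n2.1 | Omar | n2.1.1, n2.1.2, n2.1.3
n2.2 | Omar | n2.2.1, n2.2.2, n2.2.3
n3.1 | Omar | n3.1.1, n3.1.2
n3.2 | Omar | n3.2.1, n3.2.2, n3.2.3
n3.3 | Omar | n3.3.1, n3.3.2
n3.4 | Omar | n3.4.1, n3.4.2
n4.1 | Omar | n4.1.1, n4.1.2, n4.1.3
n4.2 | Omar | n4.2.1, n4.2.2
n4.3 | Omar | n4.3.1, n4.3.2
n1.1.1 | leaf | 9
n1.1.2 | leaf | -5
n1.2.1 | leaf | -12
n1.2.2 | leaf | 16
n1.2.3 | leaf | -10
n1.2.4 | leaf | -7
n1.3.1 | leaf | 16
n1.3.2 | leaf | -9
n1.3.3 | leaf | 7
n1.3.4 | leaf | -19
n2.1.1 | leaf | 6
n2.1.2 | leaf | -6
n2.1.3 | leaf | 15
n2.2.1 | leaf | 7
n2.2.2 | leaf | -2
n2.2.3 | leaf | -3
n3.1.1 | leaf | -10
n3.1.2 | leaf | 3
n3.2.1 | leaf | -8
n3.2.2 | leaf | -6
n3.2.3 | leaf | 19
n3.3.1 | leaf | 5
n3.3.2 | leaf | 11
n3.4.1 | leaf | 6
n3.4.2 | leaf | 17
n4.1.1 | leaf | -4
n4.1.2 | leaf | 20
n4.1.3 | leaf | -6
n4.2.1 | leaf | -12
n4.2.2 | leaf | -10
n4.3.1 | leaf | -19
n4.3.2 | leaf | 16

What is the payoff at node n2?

n2.1 (Omar): min(6, -6, 15) = -6
n2.2 (Omar): min(7, -2, -3) = -3
n2 (Kira): max(-6, -3) = -3

-3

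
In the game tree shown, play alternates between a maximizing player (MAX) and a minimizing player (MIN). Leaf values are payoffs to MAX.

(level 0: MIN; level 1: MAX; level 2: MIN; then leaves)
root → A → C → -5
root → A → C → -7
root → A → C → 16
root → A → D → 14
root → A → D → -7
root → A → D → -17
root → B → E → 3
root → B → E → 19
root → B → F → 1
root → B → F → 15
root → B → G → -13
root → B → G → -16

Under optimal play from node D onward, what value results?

-17

D (MIN): min(14, -7, -17) = -17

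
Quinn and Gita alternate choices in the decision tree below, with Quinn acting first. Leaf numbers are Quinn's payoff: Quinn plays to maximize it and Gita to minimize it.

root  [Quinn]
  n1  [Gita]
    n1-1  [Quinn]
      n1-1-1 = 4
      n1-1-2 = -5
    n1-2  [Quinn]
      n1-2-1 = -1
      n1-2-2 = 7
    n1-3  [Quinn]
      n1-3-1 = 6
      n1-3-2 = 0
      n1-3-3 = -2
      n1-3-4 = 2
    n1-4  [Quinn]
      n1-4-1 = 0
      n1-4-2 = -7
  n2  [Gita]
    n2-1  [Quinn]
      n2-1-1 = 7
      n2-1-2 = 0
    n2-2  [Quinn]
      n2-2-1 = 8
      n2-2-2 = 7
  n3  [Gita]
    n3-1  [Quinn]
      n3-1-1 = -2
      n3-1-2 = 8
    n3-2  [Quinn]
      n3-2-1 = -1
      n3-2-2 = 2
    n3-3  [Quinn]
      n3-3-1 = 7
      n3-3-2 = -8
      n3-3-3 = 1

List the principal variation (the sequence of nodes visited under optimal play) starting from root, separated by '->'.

n1-1 (Quinn): max(4, -5) = 4
n1-2 (Quinn): max(-1, 7) = 7
n1-3 (Quinn): max(6, 0, -2, 2) = 6
n1-4 (Quinn): max(0, -7) = 0
n1 (Gita): min(4, 7, 6, 0) = 0
n2-1 (Quinn): max(7, 0) = 7
n2-2 (Quinn): max(8, 7) = 8
n2 (Gita): min(7, 8) = 7
n3-1 (Quinn): max(-2, 8) = 8
n3-2 (Quinn): max(-1, 2) = 2
n3-3 (Quinn): max(7, -8, 1) = 7
n3 (Gita): min(8, 2, 7) = 2
root (Quinn): max(0, 7, 2) = 7
At root, Quinn picks n2 (highest: 7).
At n2, Gita picks n2-1 (lowest: 7).
At n2-1, Quinn picks n2-1-1 (highest: 7).
Terminal value 7.

root -> n2 -> n2-1 -> n2-1-1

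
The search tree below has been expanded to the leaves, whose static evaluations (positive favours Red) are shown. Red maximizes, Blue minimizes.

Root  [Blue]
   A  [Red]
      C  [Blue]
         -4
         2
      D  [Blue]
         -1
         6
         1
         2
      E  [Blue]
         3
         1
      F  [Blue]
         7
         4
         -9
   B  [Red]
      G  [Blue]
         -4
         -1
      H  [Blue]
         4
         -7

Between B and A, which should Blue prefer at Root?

G (Blue): min(-4, -1) = -4
H (Blue): min(4, -7) = -7
B (Red): max(-4, -7) = -4
C (Blue): min(-4, 2) = -4
D (Blue): min(-1, 6, 1, 2) = -1
E (Blue): min(3, 1) = 1
F (Blue): min(7, 4, -9) = -9
A (Red): max(-4, -1, 1, -9) = 1
Blue prefers the lower value; B=-4, A=1. B is better since -4 < 1.

B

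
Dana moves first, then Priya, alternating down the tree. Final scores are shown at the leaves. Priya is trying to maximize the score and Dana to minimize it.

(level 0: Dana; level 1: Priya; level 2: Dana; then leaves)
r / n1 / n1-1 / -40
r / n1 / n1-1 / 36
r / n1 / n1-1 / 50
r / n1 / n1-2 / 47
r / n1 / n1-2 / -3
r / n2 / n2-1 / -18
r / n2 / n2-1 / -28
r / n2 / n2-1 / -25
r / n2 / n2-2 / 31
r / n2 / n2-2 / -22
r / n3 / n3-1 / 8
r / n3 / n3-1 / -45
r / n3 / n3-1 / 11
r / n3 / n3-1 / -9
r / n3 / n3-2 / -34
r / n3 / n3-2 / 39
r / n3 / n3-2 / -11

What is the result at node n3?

n3-1 (Dana): min(8, -45, 11, -9) = -45
n3-2 (Dana): min(-34, 39, -11) = -34
n3 (Priya): max(-45, -34) = -34

-34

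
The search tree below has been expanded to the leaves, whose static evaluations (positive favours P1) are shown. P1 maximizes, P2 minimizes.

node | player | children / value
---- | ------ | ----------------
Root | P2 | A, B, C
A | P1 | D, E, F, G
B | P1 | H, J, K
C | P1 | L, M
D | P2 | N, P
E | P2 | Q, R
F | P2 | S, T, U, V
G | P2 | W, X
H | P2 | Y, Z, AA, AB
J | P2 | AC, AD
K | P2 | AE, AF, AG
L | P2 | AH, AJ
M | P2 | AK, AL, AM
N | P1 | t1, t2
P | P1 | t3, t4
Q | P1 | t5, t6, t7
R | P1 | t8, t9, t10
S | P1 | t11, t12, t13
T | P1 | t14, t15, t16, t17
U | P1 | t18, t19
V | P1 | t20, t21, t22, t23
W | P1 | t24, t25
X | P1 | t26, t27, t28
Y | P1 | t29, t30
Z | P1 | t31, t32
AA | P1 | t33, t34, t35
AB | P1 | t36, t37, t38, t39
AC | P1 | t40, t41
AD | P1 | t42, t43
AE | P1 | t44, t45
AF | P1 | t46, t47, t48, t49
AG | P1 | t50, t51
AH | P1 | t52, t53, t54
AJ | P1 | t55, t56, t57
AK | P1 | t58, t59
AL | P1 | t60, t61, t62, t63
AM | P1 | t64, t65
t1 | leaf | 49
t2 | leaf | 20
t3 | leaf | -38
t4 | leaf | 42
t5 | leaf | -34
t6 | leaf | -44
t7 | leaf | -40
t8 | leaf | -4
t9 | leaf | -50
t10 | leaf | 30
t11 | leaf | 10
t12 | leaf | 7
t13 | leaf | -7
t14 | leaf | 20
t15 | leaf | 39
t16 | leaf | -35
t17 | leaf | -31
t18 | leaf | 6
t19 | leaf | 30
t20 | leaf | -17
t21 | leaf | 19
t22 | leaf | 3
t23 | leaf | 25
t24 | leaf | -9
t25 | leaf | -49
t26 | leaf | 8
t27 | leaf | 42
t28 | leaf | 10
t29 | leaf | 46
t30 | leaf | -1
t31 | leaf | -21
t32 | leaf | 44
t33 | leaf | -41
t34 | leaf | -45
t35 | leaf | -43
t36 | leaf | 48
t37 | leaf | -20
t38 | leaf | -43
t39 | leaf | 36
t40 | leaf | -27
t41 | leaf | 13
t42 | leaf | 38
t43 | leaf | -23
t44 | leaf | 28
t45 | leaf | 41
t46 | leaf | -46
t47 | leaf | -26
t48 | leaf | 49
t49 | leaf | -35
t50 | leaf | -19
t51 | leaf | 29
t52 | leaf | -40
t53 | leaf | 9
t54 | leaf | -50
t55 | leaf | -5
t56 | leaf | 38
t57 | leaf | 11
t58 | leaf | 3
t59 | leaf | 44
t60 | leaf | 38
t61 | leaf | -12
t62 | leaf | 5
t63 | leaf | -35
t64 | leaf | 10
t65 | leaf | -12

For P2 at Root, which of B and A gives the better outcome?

B

Y (P1): max(46, -1) = 46
Z (P1): max(-21, 44) = 44
AA (P1): max(-41, -45, -43) = -41
AB (P1): max(48, -20, -43, 36) = 48
H (P2): min(46, 44, -41, 48) = -41
AC (P1): max(-27, 13) = 13
AD (P1): max(38, -23) = 38
J (P2): min(13, 38) = 13
AE (P1): max(28, 41) = 41
AF (P1): max(-46, -26, 49, -35) = 49
AG (P1): max(-19, 29) = 29
K (P2): min(41, 49, 29) = 29
B (P1): max(-41, 13, 29) = 29
N (P1): max(49, 20) = 49
P (P1): max(-38, 42) = 42
D (P2): min(49, 42) = 42
Q (P1): max(-34, -44, -40) = -34
R (P1): max(-4, -50, 30) = 30
E (P2): min(-34, 30) = -34
S (P1): max(10, 7, -7) = 10
T (P1): max(20, 39, -35, -31) = 39
U (P1): max(6, 30) = 30
V (P1): max(-17, 19, 3, 25) = 25
F (P2): min(10, 39, 30, 25) = 10
W (P1): max(-9, -49) = -9
X (P1): max(8, 42, 10) = 42
G (P2): min(-9, 42) = -9
A (P1): max(42, -34, 10, -9) = 42
P2 prefers the lower value; B=29, A=42. B is better since 29 < 42.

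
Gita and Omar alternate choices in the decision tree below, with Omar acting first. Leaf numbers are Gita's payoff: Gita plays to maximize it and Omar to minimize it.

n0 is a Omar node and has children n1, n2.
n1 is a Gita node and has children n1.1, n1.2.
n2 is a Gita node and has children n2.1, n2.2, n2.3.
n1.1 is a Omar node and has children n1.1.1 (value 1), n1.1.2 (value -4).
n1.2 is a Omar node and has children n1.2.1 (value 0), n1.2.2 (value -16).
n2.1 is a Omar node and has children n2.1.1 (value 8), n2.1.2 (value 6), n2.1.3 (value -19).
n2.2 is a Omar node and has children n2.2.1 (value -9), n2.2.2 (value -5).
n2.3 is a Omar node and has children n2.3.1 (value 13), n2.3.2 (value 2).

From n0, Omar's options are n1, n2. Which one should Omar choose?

n1

n1.1 (Omar): min(1, -4) = -4
n1.2 (Omar): min(0, -16) = -16
n1 (Gita): max(-4, -16) = -4
n2.1 (Omar): min(8, 6, -19) = -19
n2.2 (Omar): min(-9, -5) = -9
n2.3 (Omar): min(13, 2) = 2
n2 (Gita): max(-19, -9, 2) = 2
n0 (Omar): min(-4, 2) = -4
Omar at n0 wants the lowest of {n1=-4, n2=2}, so chooses n1.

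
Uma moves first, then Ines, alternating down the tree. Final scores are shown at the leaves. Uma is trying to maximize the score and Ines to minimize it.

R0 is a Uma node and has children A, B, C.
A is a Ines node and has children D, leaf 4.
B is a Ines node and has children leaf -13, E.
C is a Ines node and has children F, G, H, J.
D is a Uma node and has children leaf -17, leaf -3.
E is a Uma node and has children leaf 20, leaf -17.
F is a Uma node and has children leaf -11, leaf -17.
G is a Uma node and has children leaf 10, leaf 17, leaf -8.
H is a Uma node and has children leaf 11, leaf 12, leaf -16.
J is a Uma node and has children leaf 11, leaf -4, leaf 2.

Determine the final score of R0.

-3

D (Uma): max(-17, -3) = -3
A (Ines): min(-3, 4) = -3
E (Uma): max(20, -17) = 20
B (Ines): min(-13, 20) = -13
F (Uma): max(-11, -17) = -11
G (Uma): max(10, 17, -8) = 17
H (Uma): max(11, 12, -16) = 12
J (Uma): max(11, -4, 2) = 11
C (Ines): min(-11, 17, 12, 11) = -11
R0 (Uma): max(-3, -13, -11) = -3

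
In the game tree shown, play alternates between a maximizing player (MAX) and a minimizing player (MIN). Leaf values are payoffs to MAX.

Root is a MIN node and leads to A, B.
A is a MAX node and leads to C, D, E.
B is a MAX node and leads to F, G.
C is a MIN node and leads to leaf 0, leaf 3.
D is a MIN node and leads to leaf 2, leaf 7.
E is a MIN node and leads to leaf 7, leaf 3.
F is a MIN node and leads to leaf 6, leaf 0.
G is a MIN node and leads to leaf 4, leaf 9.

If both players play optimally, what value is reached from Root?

C (MIN): min(0, 3) = 0
D (MIN): min(2, 7) = 2
E (MIN): min(7, 3) = 3
A (MAX): max(0, 2, 3) = 3
F (MIN): min(6, 0) = 0
G (MIN): min(4, 9) = 4
B (MAX): max(0, 4) = 4
Root (MIN): min(3, 4) = 3

3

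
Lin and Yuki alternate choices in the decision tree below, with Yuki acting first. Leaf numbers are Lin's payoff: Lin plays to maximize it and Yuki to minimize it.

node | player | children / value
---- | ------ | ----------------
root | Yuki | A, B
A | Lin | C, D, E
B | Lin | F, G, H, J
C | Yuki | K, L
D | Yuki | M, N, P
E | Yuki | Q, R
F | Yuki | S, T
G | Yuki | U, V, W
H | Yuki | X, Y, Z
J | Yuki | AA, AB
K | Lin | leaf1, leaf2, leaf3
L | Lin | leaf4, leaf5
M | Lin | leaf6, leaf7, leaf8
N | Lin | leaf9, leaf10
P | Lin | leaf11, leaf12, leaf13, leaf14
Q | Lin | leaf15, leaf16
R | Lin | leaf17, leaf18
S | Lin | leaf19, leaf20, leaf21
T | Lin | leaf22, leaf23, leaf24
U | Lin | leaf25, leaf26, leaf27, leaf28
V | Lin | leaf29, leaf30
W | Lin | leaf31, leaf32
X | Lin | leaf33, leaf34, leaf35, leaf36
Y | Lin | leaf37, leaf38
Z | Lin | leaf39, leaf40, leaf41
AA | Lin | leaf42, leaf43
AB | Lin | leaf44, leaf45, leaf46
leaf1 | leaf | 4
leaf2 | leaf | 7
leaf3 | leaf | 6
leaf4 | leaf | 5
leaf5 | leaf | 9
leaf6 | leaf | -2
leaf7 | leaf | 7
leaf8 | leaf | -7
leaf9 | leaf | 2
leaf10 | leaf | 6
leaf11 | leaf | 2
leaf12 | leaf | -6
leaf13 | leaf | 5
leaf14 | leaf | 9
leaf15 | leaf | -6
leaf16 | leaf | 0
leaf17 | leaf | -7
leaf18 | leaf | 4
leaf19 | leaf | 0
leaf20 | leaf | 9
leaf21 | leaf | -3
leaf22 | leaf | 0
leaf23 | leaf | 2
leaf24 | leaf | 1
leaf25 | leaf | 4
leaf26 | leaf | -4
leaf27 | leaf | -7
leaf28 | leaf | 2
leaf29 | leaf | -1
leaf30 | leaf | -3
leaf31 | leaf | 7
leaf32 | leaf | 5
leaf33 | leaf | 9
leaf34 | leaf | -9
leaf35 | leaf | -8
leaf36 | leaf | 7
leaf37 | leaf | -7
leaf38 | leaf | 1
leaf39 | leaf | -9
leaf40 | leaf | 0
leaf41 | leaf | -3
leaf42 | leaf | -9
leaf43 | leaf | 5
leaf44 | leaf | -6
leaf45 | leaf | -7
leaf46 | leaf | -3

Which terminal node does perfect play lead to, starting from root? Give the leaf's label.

leaf23

K (Lin): max(4, 7, 6) = 7
L (Lin): max(5, 9) = 9
C (Yuki): min(7, 9) = 7
M (Lin): max(-2, 7, -7) = 7
N (Lin): max(2, 6) = 6
P (Lin): max(2, -6, 5, 9) = 9
D (Yuki): min(7, 6, 9) = 6
Q (Lin): max(-6, 0) = 0
R (Lin): max(-7, 4) = 4
E (Yuki): min(0, 4) = 0
A (Lin): max(7, 6, 0) = 7
S (Lin): max(0, 9, -3) = 9
T (Lin): max(0, 2, 1) = 2
F (Yuki): min(9, 2) = 2
U (Lin): max(4, -4, -7, 2) = 4
V (Lin): max(-1, -3) = -1
W (Lin): max(7, 5) = 7
G (Yuki): min(4, -1, 7) = -1
X (Lin): max(9, -9, -8, 7) = 9
Y (Lin): max(-7, 1) = 1
Z (Lin): max(-9, 0, -3) = 0
H (Yuki): min(9, 1, 0) = 0
AA (Lin): max(-9, 5) = 5
AB (Lin): max(-6, -7, -3) = -3
J (Yuki): min(5, -3) = -3
B (Lin): max(2, -1, 0, -3) = 2
root (Yuki): min(7, 2) = 2
At root, Yuki picks B (lowest: 2).
At B, Lin picks F (highest: 2).
At F, Yuki picks T (lowest: 2).
At T, Lin picks leaf23 (highest: 2).
Terminal value 2.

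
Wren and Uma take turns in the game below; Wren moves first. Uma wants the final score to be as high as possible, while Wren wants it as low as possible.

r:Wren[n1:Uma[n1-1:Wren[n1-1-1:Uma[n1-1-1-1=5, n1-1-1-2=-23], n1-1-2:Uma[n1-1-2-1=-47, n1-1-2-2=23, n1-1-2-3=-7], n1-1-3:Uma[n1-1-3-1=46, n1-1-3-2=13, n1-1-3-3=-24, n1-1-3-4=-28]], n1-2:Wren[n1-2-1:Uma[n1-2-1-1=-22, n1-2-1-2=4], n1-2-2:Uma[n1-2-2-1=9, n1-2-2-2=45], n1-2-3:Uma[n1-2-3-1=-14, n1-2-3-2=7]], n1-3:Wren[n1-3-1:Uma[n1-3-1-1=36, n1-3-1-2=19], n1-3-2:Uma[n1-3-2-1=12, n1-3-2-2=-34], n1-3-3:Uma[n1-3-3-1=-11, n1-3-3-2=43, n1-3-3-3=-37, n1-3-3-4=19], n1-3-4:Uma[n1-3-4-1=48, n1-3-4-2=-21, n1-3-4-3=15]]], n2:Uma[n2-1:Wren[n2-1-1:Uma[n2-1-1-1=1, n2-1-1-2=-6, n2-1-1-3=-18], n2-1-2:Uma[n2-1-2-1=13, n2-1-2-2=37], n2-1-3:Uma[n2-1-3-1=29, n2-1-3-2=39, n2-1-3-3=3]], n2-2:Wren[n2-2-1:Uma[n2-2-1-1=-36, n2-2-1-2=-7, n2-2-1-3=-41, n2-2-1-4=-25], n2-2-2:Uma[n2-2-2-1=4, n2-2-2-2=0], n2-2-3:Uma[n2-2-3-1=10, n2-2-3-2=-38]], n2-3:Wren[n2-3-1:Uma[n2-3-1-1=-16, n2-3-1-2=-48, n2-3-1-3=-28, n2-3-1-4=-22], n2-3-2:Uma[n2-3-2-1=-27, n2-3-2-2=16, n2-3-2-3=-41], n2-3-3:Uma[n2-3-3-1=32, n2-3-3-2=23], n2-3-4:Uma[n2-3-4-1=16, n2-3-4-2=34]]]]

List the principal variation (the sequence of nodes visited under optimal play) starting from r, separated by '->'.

r -> n2 -> n2-1 -> n2-1-1 -> n2-1-1-1

n1-1-1 (Uma): max(5, -23) = 5
n1-1-2 (Uma): max(-47, 23, -7) = 23
n1-1-3 (Uma): max(46, 13, -24, -28) = 46
n1-1 (Wren): min(5, 23, 46) = 5
n1-2-1 (Uma): max(-22, 4) = 4
n1-2-2 (Uma): max(9, 45) = 45
n1-2-3 (Uma): max(-14, 7) = 7
n1-2 (Wren): min(4, 45, 7) = 4
n1-3-1 (Uma): max(36, 19) = 36
n1-3-2 (Uma): max(12, -34) = 12
n1-3-3 (Uma): max(-11, 43, -37, 19) = 43
n1-3-4 (Uma): max(48, -21, 15) = 48
n1-3 (Wren): min(36, 12, 43, 48) = 12
n1 (Uma): max(5, 4, 12) = 12
n2-1-1 (Uma): max(1, -6, -18) = 1
n2-1-2 (Uma): max(13, 37) = 37
n2-1-3 (Uma): max(29, 39, 3) = 39
n2-1 (Wren): min(1, 37, 39) = 1
n2-2-1 (Uma): max(-36, -7, -41, -25) = -7
n2-2-2 (Uma): max(4, 0) = 4
n2-2-3 (Uma): max(10, -38) = 10
n2-2 (Wren): min(-7, 4, 10) = -7
n2-3-1 (Uma): max(-16, -48, -28, -22) = -16
n2-3-2 (Uma): max(-27, 16, -41) = 16
n2-3-3 (Uma): max(32, 23) = 32
n2-3-4 (Uma): max(16, 34) = 34
n2-3 (Wren): min(-16, 16, 32, 34) = -16
n2 (Uma): max(1, -7, -16) = 1
r (Wren): min(12, 1) = 1
At r, Wren picks n2 (lowest: 1).
At n2, Uma picks n2-1 (highest: 1).
At n2-1, Wren picks n2-1-1 (lowest: 1).
At n2-1-1, Uma picks n2-1-1-1 (highest: 1).
Terminal value 1.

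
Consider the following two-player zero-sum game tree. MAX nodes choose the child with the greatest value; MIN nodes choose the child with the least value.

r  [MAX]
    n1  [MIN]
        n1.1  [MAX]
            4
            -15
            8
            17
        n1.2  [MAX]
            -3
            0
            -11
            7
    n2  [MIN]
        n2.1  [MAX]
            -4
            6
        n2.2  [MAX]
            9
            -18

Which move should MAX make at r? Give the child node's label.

n1

n1.1 (MAX): max(4, -15, 8, 17) = 17
n1.2 (MAX): max(-3, 0, -11, 7) = 7
n1 (MIN): min(17, 7) = 7
n2.1 (MAX): max(-4, 6) = 6
n2.2 (MAX): max(9, -18) = 9
n2 (MIN): min(6, 9) = 6
r (MAX): max(7, 6) = 7
MAX at r wants the highest of {n1=7, n2=6}, so chooses n1.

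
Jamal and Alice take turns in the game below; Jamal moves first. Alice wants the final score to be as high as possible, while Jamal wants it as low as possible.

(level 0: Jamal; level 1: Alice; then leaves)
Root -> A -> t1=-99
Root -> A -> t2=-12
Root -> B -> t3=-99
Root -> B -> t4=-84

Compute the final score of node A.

A (Alice): max(-99, -12) = -12

-12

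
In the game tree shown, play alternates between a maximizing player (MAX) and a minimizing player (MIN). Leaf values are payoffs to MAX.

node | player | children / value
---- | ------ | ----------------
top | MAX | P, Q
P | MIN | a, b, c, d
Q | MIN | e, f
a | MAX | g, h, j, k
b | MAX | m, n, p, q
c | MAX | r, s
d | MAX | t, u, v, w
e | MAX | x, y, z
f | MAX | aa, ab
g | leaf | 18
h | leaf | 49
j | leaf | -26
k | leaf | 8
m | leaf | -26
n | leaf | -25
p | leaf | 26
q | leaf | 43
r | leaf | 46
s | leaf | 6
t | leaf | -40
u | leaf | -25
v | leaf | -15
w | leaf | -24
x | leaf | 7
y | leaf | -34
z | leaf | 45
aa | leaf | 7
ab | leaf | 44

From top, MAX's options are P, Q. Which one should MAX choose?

Q

a (MAX): max(18, 49, -26, 8) = 49
b (MAX): max(-26, -25, 26, 43) = 43
c (MAX): max(46, 6) = 46
d (MAX): max(-40, -25, -15, -24) = -15
P (MIN): min(49, 43, 46, -15) = -15
e (MAX): max(7, -34, 45) = 45
f (MAX): max(7, 44) = 44
Q (MIN): min(45, 44) = 44
top (MAX): max(-15, 44) = 44
MAX at top wants the highest of {P=-15, Q=44}, so chooses Q.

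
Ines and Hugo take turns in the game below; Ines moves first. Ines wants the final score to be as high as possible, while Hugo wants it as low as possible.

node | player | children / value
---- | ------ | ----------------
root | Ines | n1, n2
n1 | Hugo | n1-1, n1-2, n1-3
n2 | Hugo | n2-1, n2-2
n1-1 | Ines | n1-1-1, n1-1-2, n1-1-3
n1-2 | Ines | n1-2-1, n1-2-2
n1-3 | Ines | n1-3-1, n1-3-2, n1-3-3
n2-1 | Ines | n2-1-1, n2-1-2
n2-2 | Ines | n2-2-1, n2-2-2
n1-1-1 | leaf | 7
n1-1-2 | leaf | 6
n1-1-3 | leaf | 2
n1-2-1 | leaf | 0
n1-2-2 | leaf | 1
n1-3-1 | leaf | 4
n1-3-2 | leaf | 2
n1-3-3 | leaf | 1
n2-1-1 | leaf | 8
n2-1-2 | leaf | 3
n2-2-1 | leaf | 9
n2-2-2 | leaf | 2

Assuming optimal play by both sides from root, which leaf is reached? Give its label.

n1-1 (Ines): max(7, 6, 2) = 7
n1-2 (Ines): max(0, 1) = 1
n1-3 (Ines): max(4, 2, 1) = 4
n1 (Hugo): min(7, 1, 4) = 1
n2-1 (Ines): max(8, 3) = 8
n2-2 (Ines): max(9, 2) = 9
n2 (Hugo): min(8, 9) = 8
root (Ines): max(1, 8) = 8
At root, Ines picks n2 (highest: 8).
At n2, Hugo picks n2-1 (lowest: 8).
At n2-1, Ines picks n2-1-1 (highest: 8).
Terminal value 8.

n2-1-1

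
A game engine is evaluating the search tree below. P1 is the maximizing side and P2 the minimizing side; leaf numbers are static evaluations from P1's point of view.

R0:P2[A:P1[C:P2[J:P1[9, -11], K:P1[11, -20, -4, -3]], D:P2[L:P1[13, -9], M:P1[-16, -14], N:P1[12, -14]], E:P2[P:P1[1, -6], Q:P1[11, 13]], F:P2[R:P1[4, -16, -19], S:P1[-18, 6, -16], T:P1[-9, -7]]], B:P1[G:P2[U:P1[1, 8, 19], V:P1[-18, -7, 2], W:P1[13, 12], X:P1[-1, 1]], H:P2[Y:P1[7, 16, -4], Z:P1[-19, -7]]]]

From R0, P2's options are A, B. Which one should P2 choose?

B

J (P1): max(9, -11) = 9
K (P1): max(11, -20, -4, -3) = 11
C (P2): min(9, 11) = 9
L (P1): max(13, -9) = 13
M (P1): max(-16, -14) = -14
N (P1): max(12, -14) = 12
D (P2): min(13, -14, 12) = -14
P (P1): max(1, -6) = 1
Q (P1): max(11, 13) = 13
E (P2): min(1, 13) = 1
R (P1): max(4, -16, -19) = 4
S (P1): max(-18, 6, -16) = 6
T (P1): max(-9, -7) = -7
F (P2): min(4, 6, -7) = -7
A (P1): max(9, -14, 1, -7) = 9
U (P1): max(1, 8, 19) = 19
V (P1): max(-18, -7, 2) = 2
W (P1): max(13, 12) = 13
X (P1): max(-1, 1) = 1
G (P2): min(19, 2, 13, 1) = 1
Y (P1): max(7, 16, -4) = 16
Z (P1): max(-19, -7) = -7
H (P2): min(16, -7) = -7
B (P1): max(1, -7) = 1
R0 (P2): min(9, 1) = 1
P2 at R0 wants the lowest of {A=9, B=1}, so chooses B.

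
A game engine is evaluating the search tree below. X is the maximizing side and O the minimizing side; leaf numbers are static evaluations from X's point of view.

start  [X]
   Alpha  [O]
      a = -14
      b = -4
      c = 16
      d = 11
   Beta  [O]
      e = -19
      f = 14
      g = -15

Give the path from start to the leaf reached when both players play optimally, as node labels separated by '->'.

Alpha (O): min(-14, -4, 16, 11) = -14
Beta (O): min(-19, 14, -15) = -19
start (X): max(-14, -19) = -14
At start, X picks Alpha (highest: -14).
At Alpha, O picks a (lowest: -14).
Terminal value -14.

start -> Alpha -> a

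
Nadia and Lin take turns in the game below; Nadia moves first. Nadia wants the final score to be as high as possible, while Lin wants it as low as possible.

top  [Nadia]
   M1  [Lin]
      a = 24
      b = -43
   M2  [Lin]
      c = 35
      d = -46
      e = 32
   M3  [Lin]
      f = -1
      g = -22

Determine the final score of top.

M1 (Lin): min(24, -43) = -43
M2 (Lin): min(35, -46, 32) = -46
M3 (Lin): min(-1, -22) = -22
top (Nadia): max(-43, -46, -22) = -22

-22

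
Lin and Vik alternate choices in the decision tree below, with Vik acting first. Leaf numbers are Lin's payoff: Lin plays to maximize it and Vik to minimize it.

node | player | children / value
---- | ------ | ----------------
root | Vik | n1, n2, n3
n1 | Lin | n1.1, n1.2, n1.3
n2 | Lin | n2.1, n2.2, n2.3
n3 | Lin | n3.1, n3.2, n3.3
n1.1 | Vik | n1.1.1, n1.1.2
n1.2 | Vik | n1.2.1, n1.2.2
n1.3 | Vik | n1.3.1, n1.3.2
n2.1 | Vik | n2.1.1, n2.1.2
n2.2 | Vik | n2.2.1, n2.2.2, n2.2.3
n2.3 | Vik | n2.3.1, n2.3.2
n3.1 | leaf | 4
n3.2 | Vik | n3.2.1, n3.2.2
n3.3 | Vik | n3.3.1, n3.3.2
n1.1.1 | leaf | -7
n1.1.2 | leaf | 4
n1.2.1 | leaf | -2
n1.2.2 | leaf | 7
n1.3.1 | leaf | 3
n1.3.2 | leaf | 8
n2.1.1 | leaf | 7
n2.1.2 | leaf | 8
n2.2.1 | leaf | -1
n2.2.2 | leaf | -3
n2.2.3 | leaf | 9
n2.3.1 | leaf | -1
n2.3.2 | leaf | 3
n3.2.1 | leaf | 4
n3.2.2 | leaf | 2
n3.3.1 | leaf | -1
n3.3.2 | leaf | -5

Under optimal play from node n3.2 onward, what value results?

n3.2 (Vik): min(4, 2) = 2

2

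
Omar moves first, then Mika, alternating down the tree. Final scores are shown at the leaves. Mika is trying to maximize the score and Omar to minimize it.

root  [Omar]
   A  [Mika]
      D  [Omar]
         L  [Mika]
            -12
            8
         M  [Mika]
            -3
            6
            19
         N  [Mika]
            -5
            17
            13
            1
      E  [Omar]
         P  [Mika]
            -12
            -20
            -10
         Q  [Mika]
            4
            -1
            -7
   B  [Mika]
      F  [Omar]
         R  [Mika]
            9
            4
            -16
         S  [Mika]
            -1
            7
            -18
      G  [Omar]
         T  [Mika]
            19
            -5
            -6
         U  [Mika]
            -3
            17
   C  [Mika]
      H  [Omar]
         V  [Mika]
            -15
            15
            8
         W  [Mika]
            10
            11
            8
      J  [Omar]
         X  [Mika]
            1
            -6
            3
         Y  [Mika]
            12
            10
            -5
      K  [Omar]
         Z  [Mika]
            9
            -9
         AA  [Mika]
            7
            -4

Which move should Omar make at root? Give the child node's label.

A

L (Mika): max(-12, 8) = 8
M (Mika): max(-3, 6, 19) = 19
N (Mika): max(-5, 17, 13, 1) = 17
D (Omar): min(8, 19, 17) = 8
P (Mika): max(-12, -20, -10) = -10
Q (Mika): max(4, -1, -7) = 4
E (Omar): min(-10, 4) = -10
A (Mika): max(8, -10) = 8
R (Mika): max(9, 4, -16) = 9
S (Mika): max(-1, 7, -18) = 7
F (Omar): min(9, 7) = 7
T (Mika): max(19, -5, -6) = 19
U (Mika): max(-3, 17) = 17
G (Omar): min(19, 17) = 17
B (Mika): max(7, 17) = 17
V (Mika): max(-15, 15, 8) = 15
W (Mika): max(10, 11, 8) = 11
H (Omar): min(15, 11) = 11
X (Mika): max(1, -6, 3) = 3
Y (Mika): max(12, 10, -5) = 12
J (Omar): min(3, 12) = 3
Z (Mika): max(9, -9) = 9
AA (Mika): max(7, -4) = 7
K (Omar): min(9, 7) = 7
C (Mika): max(11, 3, 7) = 11
root (Omar): min(8, 17, 11) = 8
Omar at root wants the lowest of {A=8, B=17, C=11}, so chooses A.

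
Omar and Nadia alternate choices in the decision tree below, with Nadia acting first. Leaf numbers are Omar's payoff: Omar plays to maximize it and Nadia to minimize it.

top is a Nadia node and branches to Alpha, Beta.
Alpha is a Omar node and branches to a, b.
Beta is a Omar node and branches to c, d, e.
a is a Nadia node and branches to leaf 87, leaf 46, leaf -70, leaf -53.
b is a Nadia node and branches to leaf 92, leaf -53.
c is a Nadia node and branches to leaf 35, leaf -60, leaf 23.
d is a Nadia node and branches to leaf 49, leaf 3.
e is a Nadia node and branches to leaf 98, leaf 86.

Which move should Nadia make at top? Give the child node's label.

Alpha

a (Nadia): min(87, 46, -70, -53) = -70
b (Nadia): min(92, -53) = -53
Alpha (Omar): max(-70, -53) = -53
c (Nadia): min(35, -60, 23) = -60
d (Nadia): min(49, 3) = 3
e (Nadia): min(98, 86) = 86
Beta (Omar): max(-60, 3, 86) = 86
top (Nadia): min(-53, 86) = -53
Nadia at top wants the lowest of {Alpha=-53, Beta=86}, so chooses Alpha.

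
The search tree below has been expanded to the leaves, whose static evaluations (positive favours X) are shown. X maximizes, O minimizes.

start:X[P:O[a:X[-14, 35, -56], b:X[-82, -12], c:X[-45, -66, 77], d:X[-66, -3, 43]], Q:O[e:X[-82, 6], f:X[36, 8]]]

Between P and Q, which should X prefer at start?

Q

a (X): max(-14, 35, -56) = 35
b (X): max(-82, -12) = -12
c (X): max(-45, -66, 77) = 77
d (X): max(-66, -3, 43) = 43
P (O): min(35, -12, 77, 43) = -12
e (X): max(-82, 6) = 6
f (X): max(36, 8) = 36
Q (O): min(6, 36) = 6
X prefers the higher value; P=-12, Q=6. Q is better since 6 > -12.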